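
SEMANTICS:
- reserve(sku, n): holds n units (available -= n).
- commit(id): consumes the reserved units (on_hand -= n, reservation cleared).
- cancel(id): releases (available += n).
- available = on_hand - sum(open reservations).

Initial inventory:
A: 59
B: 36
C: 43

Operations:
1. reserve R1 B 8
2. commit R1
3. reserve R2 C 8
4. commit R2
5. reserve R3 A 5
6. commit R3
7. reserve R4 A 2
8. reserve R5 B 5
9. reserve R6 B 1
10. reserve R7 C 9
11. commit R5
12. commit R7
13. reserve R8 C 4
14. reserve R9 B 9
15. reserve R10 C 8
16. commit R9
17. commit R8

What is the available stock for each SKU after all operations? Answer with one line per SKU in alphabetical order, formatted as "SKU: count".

Answer: A: 52
B: 13
C: 14

Derivation:
Step 1: reserve R1 B 8 -> on_hand[A=59 B=36 C=43] avail[A=59 B=28 C=43] open={R1}
Step 2: commit R1 -> on_hand[A=59 B=28 C=43] avail[A=59 B=28 C=43] open={}
Step 3: reserve R2 C 8 -> on_hand[A=59 B=28 C=43] avail[A=59 B=28 C=35] open={R2}
Step 4: commit R2 -> on_hand[A=59 B=28 C=35] avail[A=59 B=28 C=35] open={}
Step 5: reserve R3 A 5 -> on_hand[A=59 B=28 C=35] avail[A=54 B=28 C=35] open={R3}
Step 6: commit R3 -> on_hand[A=54 B=28 C=35] avail[A=54 B=28 C=35] open={}
Step 7: reserve R4 A 2 -> on_hand[A=54 B=28 C=35] avail[A=52 B=28 C=35] open={R4}
Step 8: reserve R5 B 5 -> on_hand[A=54 B=28 C=35] avail[A=52 B=23 C=35] open={R4,R5}
Step 9: reserve R6 B 1 -> on_hand[A=54 B=28 C=35] avail[A=52 B=22 C=35] open={R4,R5,R6}
Step 10: reserve R7 C 9 -> on_hand[A=54 B=28 C=35] avail[A=52 B=22 C=26] open={R4,R5,R6,R7}
Step 11: commit R5 -> on_hand[A=54 B=23 C=35] avail[A=52 B=22 C=26] open={R4,R6,R7}
Step 12: commit R7 -> on_hand[A=54 B=23 C=26] avail[A=52 B=22 C=26] open={R4,R6}
Step 13: reserve R8 C 4 -> on_hand[A=54 B=23 C=26] avail[A=52 B=22 C=22] open={R4,R6,R8}
Step 14: reserve R9 B 9 -> on_hand[A=54 B=23 C=26] avail[A=52 B=13 C=22] open={R4,R6,R8,R9}
Step 15: reserve R10 C 8 -> on_hand[A=54 B=23 C=26] avail[A=52 B=13 C=14] open={R10,R4,R6,R8,R9}
Step 16: commit R9 -> on_hand[A=54 B=14 C=26] avail[A=52 B=13 C=14] open={R10,R4,R6,R8}
Step 17: commit R8 -> on_hand[A=54 B=14 C=22] avail[A=52 B=13 C=14] open={R10,R4,R6}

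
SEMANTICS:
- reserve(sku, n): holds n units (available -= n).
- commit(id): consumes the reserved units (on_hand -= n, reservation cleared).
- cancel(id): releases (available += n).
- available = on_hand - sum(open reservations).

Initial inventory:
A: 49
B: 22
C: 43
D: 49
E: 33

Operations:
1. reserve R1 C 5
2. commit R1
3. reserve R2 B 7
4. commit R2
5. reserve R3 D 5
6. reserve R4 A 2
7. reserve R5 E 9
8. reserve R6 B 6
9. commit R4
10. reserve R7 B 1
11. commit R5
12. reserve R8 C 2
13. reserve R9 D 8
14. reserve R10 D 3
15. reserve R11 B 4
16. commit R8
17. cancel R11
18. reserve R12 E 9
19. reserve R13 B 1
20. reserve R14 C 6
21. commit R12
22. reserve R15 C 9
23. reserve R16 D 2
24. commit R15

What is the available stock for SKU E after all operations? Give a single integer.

Answer: 15

Derivation:
Step 1: reserve R1 C 5 -> on_hand[A=49 B=22 C=43 D=49 E=33] avail[A=49 B=22 C=38 D=49 E=33] open={R1}
Step 2: commit R1 -> on_hand[A=49 B=22 C=38 D=49 E=33] avail[A=49 B=22 C=38 D=49 E=33] open={}
Step 3: reserve R2 B 7 -> on_hand[A=49 B=22 C=38 D=49 E=33] avail[A=49 B=15 C=38 D=49 E=33] open={R2}
Step 4: commit R2 -> on_hand[A=49 B=15 C=38 D=49 E=33] avail[A=49 B=15 C=38 D=49 E=33] open={}
Step 5: reserve R3 D 5 -> on_hand[A=49 B=15 C=38 D=49 E=33] avail[A=49 B=15 C=38 D=44 E=33] open={R3}
Step 6: reserve R4 A 2 -> on_hand[A=49 B=15 C=38 D=49 E=33] avail[A=47 B=15 C=38 D=44 E=33] open={R3,R4}
Step 7: reserve R5 E 9 -> on_hand[A=49 B=15 C=38 D=49 E=33] avail[A=47 B=15 C=38 D=44 E=24] open={R3,R4,R5}
Step 8: reserve R6 B 6 -> on_hand[A=49 B=15 C=38 D=49 E=33] avail[A=47 B=9 C=38 D=44 E=24] open={R3,R4,R5,R6}
Step 9: commit R4 -> on_hand[A=47 B=15 C=38 D=49 E=33] avail[A=47 B=9 C=38 D=44 E=24] open={R3,R5,R6}
Step 10: reserve R7 B 1 -> on_hand[A=47 B=15 C=38 D=49 E=33] avail[A=47 B=8 C=38 D=44 E=24] open={R3,R5,R6,R7}
Step 11: commit R5 -> on_hand[A=47 B=15 C=38 D=49 E=24] avail[A=47 B=8 C=38 D=44 E=24] open={R3,R6,R7}
Step 12: reserve R8 C 2 -> on_hand[A=47 B=15 C=38 D=49 E=24] avail[A=47 B=8 C=36 D=44 E=24] open={R3,R6,R7,R8}
Step 13: reserve R9 D 8 -> on_hand[A=47 B=15 C=38 D=49 E=24] avail[A=47 B=8 C=36 D=36 E=24] open={R3,R6,R7,R8,R9}
Step 14: reserve R10 D 3 -> on_hand[A=47 B=15 C=38 D=49 E=24] avail[A=47 B=8 C=36 D=33 E=24] open={R10,R3,R6,R7,R8,R9}
Step 15: reserve R11 B 4 -> on_hand[A=47 B=15 C=38 D=49 E=24] avail[A=47 B=4 C=36 D=33 E=24] open={R10,R11,R3,R6,R7,R8,R9}
Step 16: commit R8 -> on_hand[A=47 B=15 C=36 D=49 E=24] avail[A=47 B=4 C=36 D=33 E=24] open={R10,R11,R3,R6,R7,R9}
Step 17: cancel R11 -> on_hand[A=47 B=15 C=36 D=49 E=24] avail[A=47 B=8 C=36 D=33 E=24] open={R10,R3,R6,R7,R9}
Step 18: reserve R12 E 9 -> on_hand[A=47 B=15 C=36 D=49 E=24] avail[A=47 B=8 C=36 D=33 E=15] open={R10,R12,R3,R6,R7,R9}
Step 19: reserve R13 B 1 -> on_hand[A=47 B=15 C=36 D=49 E=24] avail[A=47 B=7 C=36 D=33 E=15] open={R10,R12,R13,R3,R6,R7,R9}
Step 20: reserve R14 C 6 -> on_hand[A=47 B=15 C=36 D=49 E=24] avail[A=47 B=7 C=30 D=33 E=15] open={R10,R12,R13,R14,R3,R6,R7,R9}
Step 21: commit R12 -> on_hand[A=47 B=15 C=36 D=49 E=15] avail[A=47 B=7 C=30 D=33 E=15] open={R10,R13,R14,R3,R6,R7,R9}
Step 22: reserve R15 C 9 -> on_hand[A=47 B=15 C=36 D=49 E=15] avail[A=47 B=7 C=21 D=33 E=15] open={R10,R13,R14,R15,R3,R6,R7,R9}
Step 23: reserve R16 D 2 -> on_hand[A=47 B=15 C=36 D=49 E=15] avail[A=47 B=7 C=21 D=31 E=15] open={R10,R13,R14,R15,R16,R3,R6,R7,R9}
Step 24: commit R15 -> on_hand[A=47 B=15 C=27 D=49 E=15] avail[A=47 B=7 C=21 D=31 E=15] open={R10,R13,R14,R16,R3,R6,R7,R9}
Final available[E] = 15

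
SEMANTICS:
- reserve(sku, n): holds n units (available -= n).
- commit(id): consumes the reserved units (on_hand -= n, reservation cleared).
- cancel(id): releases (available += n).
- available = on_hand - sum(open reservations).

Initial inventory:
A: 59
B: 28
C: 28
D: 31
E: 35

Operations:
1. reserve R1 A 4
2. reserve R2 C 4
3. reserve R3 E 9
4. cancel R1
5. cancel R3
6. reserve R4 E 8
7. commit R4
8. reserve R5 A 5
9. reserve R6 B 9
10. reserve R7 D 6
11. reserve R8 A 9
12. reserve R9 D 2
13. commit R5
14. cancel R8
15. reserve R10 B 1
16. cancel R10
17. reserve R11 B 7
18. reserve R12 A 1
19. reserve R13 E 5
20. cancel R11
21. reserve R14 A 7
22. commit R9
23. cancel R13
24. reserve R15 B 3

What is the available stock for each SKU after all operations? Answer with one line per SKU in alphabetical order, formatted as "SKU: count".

Step 1: reserve R1 A 4 -> on_hand[A=59 B=28 C=28 D=31 E=35] avail[A=55 B=28 C=28 D=31 E=35] open={R1}
Step 2: reserve R2 C 4 -> on_hand[A=59 B=28 C=28 D=31 E=35] avail[A=55 B=28 C=24 D=31 E=35] open={R1,R2}
Step 3: reserve R3 E 9 -> on_hand[A=59 B=28 C=28 D=31 E=35] avail[A=55 B=28 C=24 D=31 E=26] open={R1,R2,R3}
Step 4: cancel R1 -> on_hand[A=59 B=28 C=28 D=31 E=35] avail[A=59 B=28 C=24 D=31 E=26] open={R2,R3}
Step 5: cancel R3 -> on_hand[A=59 B=28 C=28 D=31 E=35] avail[A=59 B=28 C=24 D=31 E=35] open={R2}
Step 6: reserve R4 E 8 -> on_hand[A=59 B=28 C=28 D=31 E=35] avail[A=59 B=28 C=24 D=31 E=27] open={R2,R4}
Step 7: commit R4 -> on_hand[A=59 B=28 C=28 D=31 E=27] avail[A=59 B=28 C=24 D=31 E=27] open={R2}
Step 8: reserve R5 A 5 -> on_hand[A=59 B=28 C=28 D=31 E=27] avail[A=54 B=28 C=24 D=31 E=27] open={R2,R5}
Step 9: reserve R6 B 9 -> on_hand[A=59 B=28 C=28 D=31 E=27] avail[A=54 B=19 C=24 D=31 E=27] open={R2,R5,R6}
Step 10: reserve R7 D 6 -> on_hand[A=59 B=28 C=28 D=31 E=27] avail[A=54 B=19 C=24 D=25 E=27] open={R2,R5,R6,R7}
Step 11: reserve R8 A 9 -> on_hand[A=59 B=28 C=28 D=31 E=27] avail[A=45 B=19 C=24 D=25 E=27] open={R2,R5,R6,R7,R8}
Step 12: reserve R9 D 2 -> on_hand[A=59 B=28 C=28 D=31 E=27] avail[A=45 B=19 C=24 D=23 E=27] open={R2,R5,R6,R7,R8,R9}
Step 13: commit R5 -> on_hand[A=54 B=28 C=28 D=31 E=27] avail[A=45 B=19 C=24 D=23 E=27] open={R2,R6,R7,R8,R9}
Step 14: cancel R8 -> on_hand[A=54 B=28 C=28 D=31 E=27] avail[A=54 B=19 C=24 D=23 E=27] open={R2,R6,R7,R9}
Step 15: reserve R10 B 1 -> on_hand[A=54 B=28 C=28 D=31 E=27] avail[A=54 B=18 C=24 D=23 E=27] open={R10,R2,R6,R7,R9}
Step 16: cancel R10 -> on_hand[A=54 B=28 C=28 D=31 E=27] avail[A=54 B=19 C=24 D=23 E=27] open={R2,R6,R7,R9}
Step 17: reserve R11 B 7 -> on_hand[A=54 B=28 C=28 D=31 E=27] avail[A=54 B=12 C=24 D=23 E=27] open={R11,R2,R6,R7,R9}
Step 18: reserve R12 A 1 -> on_hand[A=54 B=28 C=28 D=31 E=27] avail[A=53 B=12 C=24 D=23 E=27] open={R11,R12,R2,R6,R7,R9}
Step 19: reserve R13 E 5 -> on_hand[A=54 B=28 C=28 D=31 E=27] avail[A=53 B=12 C=24 D=23 E=22] open={R11,R12,R13,R2,R6,R7,R9}
Step 20: cancel R11 -> on_hand[A=54 B=28 C=28 D=31 E=27] avail[A=53 B=19 C=24 D=23 E=22] open={R12,R13,R2,R6,R7,R9}
Step 21: reserve R14 A 7 -> on_hand[A=54 B=28 C=28 D=31 E=27] avail[A=46 B=19 C=24 D=23 E=22] open={R12,R13,R14,R2,R6,R7,R9}
Step 22: commit R9 -> on_hand[A=54 B=28 C=28 D=29 E=27] avail[A=46 B=19 C=24 D=23 E=22] open={R12,R13,R14,R2,R6,R7}
Step 23: cancel R13 -> on_hand[A=54 B=28 C=28 D=29 E=27] avail[A=46 B=19 C=24 D=23 E=27] open={R12,R14,R2,R6,R7}
Step 24: reserve R15 B 3 -> on_hand[A=54 B=28 C=28 D=29 E=27] avail[A=46 B=16 C=24 D=23 E=27] open={R12,R14,R15,R2,R6,R7}

Answer: A: 46
B: 16
C: 24
D: 23
E: 27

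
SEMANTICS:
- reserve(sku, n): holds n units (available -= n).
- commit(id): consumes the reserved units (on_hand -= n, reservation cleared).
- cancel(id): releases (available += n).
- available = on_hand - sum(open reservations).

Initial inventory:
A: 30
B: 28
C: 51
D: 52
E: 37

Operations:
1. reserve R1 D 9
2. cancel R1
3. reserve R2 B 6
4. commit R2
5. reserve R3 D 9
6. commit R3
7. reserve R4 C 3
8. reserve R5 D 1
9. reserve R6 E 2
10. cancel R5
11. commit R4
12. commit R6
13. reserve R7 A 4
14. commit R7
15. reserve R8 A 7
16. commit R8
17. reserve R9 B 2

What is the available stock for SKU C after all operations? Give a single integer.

Answer: 48

Derivation:
Step 1: reserve R1 D 9 -> on_hand[A=30 B=28 C=51 D=52 E=37] avail[A=30 B=28 C=51 D=43 E=37] open={R1}
Step 2: cancel R1 -> on_hand[A=30 B=28 C=51 D=52 E=37] avail[A=30 B=28 C=51 D=52 E=37] open={}
Step 3: reserve R2 B 6 -> on_hand[A=30 B=28 C=51 D=52 E=37] avail[A=30 B=22 C=51 D=52 E=37] open={R2}
Step 4: commit R2 -> on_hand[A=30 B=22 C=51 D=52 E=37] avail[A=30 B=22 C=51 D=52 E=37] open={}
Step 5: reserve R3 D 9 -> on_hand[A=30 B=22 C=51 D=52 E=37] avail[A=30 B=22 C=51 D=43 E=37] open={R3}
Step 6: commit R3 -> on_hand[A=30 B=22 C=51 D=43 E=37] avail[A=30 B=22 C=51 D=43 E=37] open={}
Step 7: reserve R4 C 3 -> on_hand[A=30 B=22 C=51 D=43 E=37] avail[A=30 B=22 C=48 D=43 E=37] open={R4}
Step 8: reserve R5 D 1 -> on_hand[A=30 B=22 C=51 D=43 E=37] avail[A=30 B=22 C=48 D=42 E=37] open={R4,R5}
Step 9: reserve R6 E 2 -> on_hand[A=30 B=22 C=51 D=43 E=37] avail[A=30 B=22 C=48 D=42 E=35] open={R4,R5,R6}
Step 10: cancel R5 -> on_hand[A=30 B=22 C=51 D=43 E=37] avail[A=30 B=22 C=48 D=43 E=35] open={R4,R6}
Step 11: commit R4 -> on_hand[A=30 B=22 C=48 D=43 E=37] avail[A=30 B=22 C=48 D=43 E=35] open={R6}
Step 12: commit R6 -> on_hand[A=30 B=22 C=48 D=43 E=35] avail[A=30 B=22 C=48 D=43 E=35] open={}
Step 13: reserve R7 A 4 -> on_hand[A=30 B=22 C=48 D=43 E=35] avail[A=26 B=22 C=48 D=43 E=35] open={R7}
Step 14: commit R7 -> on_hand[A=26 B=22 C=48 D=43 E=35] avail[A=26 B=22 C=48 D=43 E=35] open={}
Step 15: reserve R8 A 7 -> on_hand[A=26 B=22 C=48 D=43 E=35] avail[A=19 B=22 C=48 D=43 E=35] open={R8}
Step 16: commit R8 -> on_hand[A=19 B=22 C=48 D=43 E=35] avail[A=19 B=22 C=48 D=43 E=35] open={}
Step 17: reserve R9 B 2 -> on_hand[A=19 B=22 C=48 D=43 E=35] avail[A=19 B=20 C=48 D=43 E=35] open={R9}
Final available[C] = 48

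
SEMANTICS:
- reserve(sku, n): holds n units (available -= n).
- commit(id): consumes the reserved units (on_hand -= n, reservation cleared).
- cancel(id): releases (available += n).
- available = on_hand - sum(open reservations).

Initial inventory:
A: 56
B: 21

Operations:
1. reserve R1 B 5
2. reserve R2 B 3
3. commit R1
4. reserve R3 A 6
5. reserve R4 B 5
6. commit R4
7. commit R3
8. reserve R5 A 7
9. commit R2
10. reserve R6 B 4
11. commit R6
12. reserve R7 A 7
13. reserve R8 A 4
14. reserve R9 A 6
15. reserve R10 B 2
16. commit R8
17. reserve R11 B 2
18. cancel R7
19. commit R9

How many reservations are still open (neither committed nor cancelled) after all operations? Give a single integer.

Answer: 3

Derivation:
Step 1: reserve R1 B 5 -> on_hand[A=56 B=21] avail[A=56 B=16] open={R1}
Step 2: reserve R2 B 3 -> on_hand[A=56 B=21] avail[A=56 B=13] open={R1,R2}
Step 3: commit R1 -> on_hand[A=56 B=16] avail[A=56 B=13] open={R2}
Step 4: reserve R3 A 6 -> on_hand[A=56 B=16] avail[A=50 B=13] open={R2,R3}
Step 5: reserve R4 B 5 -> on_hand[A=56 B=16] avail[A=50 B=8] open={R2,R3,R4}
Step 6: commit R4 -> on_hand[A=56 B=11] avail[A=50 B=8] open={R2,R3}
Step 7: commit R3 -> on_hand[A=50 B=11] avail[A=50 B=8] open={R2}
Step 8: reserve R5 A 7 -> on_hand[A=50 B=11] avail[A=43 B=8] open={R2,R5}
Step 9: commit R2 -> on_hand[A=50 B=8] avail[A=43 B=8] open={R5}
Step 10: reserve R6 B 4 -> on_hand[A=50 B=8] avail[A=43 B=4] open={R5,R6}
Step 11: commit R6 -> on_hand[A=50 B=4] avail[A=43 B=4] open={R5}
Step 12: reserve R7 A 7 -> on_hand[A=50 B=4] avail[A=36 B=4] open={R5,R7}
Step 13: reserve R8 A 4 -> on_hand[A=50 B=4] avail[A=32 B=4] open={R5,R7,R8}
Step 14: reserve R9 A 6 -> on_hand[A=50 B=4] avail[A=26 B=4] open={R5,R7,R8,R9}
Step 15: reserve R10 B 2 -> on_hand[A=50 B=4] avail[A=26 B=2] open={R10,R5,R7,R8,R9}
Step 16: commit R8 -> on_hand[A=46 B=4] avail[A=26 B=2] open={R10,R5,R7,R9}
Step 17: reserve R11 B 2 -> on_hand[A=46 B=4] avail[A=26 B=0] open={R10,R11,R5,R7,R9}
Step 18: cancel R7 -> on_hand[A=46 B=4] avail[A=33 B=0] open={R10,R11,R5,R9}
Step 19: commit R9 -> on_hand[A=40 B=4] avail[A=33 B=0] open={R10,R11,R5}
Open reservations: ['R10', 'R11', 'R5'] -> 3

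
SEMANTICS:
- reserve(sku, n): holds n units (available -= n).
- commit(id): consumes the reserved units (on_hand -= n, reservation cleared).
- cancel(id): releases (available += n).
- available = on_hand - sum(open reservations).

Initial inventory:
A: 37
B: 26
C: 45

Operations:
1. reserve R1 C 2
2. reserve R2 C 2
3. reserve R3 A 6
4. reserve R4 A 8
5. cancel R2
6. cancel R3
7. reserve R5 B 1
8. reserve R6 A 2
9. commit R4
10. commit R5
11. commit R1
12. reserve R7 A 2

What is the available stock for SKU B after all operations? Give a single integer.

Answer: 25

Derivation:
Step 1: reserve R1 C 2 -> on_hand[A=37 B=26 C=45] avail[A=37 B=26 C=43] open={R1}
Step 2: reserve R2 C 2 -> on_hand[A=37 B=26 C=45] avail[A=37 B=26 C=41] open={R1,R2}
Step 3: reserve R3 A 6 -> on_hand[A=37 B=26 C=45] avail[A=31 B=26 C=41] open={R1,R2,R3}
Step 4: reserve R4 A 8 -> on_hand[A=37 B=26 C=45] avail[A=23 B=26 C=41] open={R1,R2,R3,R4}
Step 5: cancel R2 -> on_hand[A=37 B=26 C=45] avail[A=23 B=26 C=43] open={R1,R3,R4}
Step 6: cancel R3 -> on_hand[A=37 B=26 C=45] avail[A=29 B=26 C=43] open={R1,R4}
Step 7: reserve R5 B 1 -> on_hand[A=37 B=26 C=45] avail[A=29 B=25 C=43] open={R1,R4,R5}
Step 8: reserve R6 A 2 -> on_hand[A=37 B=26 C=45] avail[A=27 B=25 C=43] open={R1,R4,R5,R6}
Step 9: commit R4 -> on_hand[A=29 B=26 C=45] avail[A=27 B=25 C=43] open={R1,R5,R6}
Step 10: commit R5 -> on_hand[A=29 B=25 C=45] avail[A=27 B=25 C=43] open={R1,R6}
Step 11: commit R1 -> on_hand[A=29 B=25 C=43] avail[A=27 B=25 C=43] open={R6}
Step 12: reserve R7 A 2 -> on_hand[A=29 B=25 C=43] avail[A=25 B=25 C=43] open={R6,R7}
Final available[B] = 25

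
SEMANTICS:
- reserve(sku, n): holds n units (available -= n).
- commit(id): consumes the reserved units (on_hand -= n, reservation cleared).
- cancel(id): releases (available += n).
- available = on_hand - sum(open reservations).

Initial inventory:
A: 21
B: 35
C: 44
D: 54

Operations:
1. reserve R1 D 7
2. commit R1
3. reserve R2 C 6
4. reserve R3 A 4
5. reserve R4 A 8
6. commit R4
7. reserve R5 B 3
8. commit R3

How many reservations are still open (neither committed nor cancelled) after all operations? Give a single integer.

Step 1: reserve R1 D 7 -> on_hand[A=21 B=35 C=44 D=54] avail[A=21 B=35 C=44 D=47] open={R1}
Step 2: commit R1 -> on_hand[A=21 B=35 C=44 D=47] avail[A=21 B=35 C=44 D=47] open={}
Step 3: reserve R2 C 6 -> on_hand[A=21 B=35 C=44 D=47] avail[A=21 B=35 C=38 D=47] open={R2}
Step 4: reserve R3 A 4 -> on_hand[A=21 B=35 C=44 D=47] avail[A=17 B=35 C=38 D=47] open={R2,R3}
Step 5: reserve R4 A 8 -> on_hand[A=21 B=35 C=44 D=47] avail[A=9 B=35 C=38 D=47] open={R2,R3,R4}
Step 6: commit R4 -> on_hand[A=13 B=35 C=44 D=47] avail[A=9 B=35 C=38 D=47] open={R2,R3}
Step 7: reserve R5 B 3 -> on_hand[A=13 B=35 C=44 D=47] avail[A=9 B=32 C=38 D=47] open={R2,R3,R5}
Step 8: commit R3 -> on_hand[A=9 B=35 C=44 D=47] avail[A=9 B=32 C=38 D=47] open={R2,R5}
Open reservations: ['R2', 'R5'] -> 2

Answer: 2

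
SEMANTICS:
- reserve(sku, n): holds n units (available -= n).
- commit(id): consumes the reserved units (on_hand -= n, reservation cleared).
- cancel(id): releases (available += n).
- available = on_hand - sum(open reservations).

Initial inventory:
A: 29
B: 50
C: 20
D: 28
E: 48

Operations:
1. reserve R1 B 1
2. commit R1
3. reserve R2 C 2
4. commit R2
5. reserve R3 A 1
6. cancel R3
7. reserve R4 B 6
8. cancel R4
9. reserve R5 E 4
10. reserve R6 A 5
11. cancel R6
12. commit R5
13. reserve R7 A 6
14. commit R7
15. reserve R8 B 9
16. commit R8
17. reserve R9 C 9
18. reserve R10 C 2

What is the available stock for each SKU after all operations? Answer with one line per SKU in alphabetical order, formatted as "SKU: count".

Answer: A: 23
B: 40
C: 7
D: 28
E: 44

Derivation:
Step 1: reserve R1 B 1 -> on_hand[A=29 B=50 C=20 D=28 E=48] avail[A=29 B=49 C=20 D=28 E=48] open={R1}
Step 2: commit R1 -> on_hand[A=29 B=49 C=20 D=28 E=48] avail[A=29 B=49 C=20 D=28 E=48] open={}
Step 3: reserve R2 C 2 -> on_hand[A=29 B=49 C=20 D=28 E=48] avail[A=29 B=49 C=18 D=28 E=48] open={R2}
Step 4: commit R2 -> on_hand[A=29 B=49 C=18 D=28 E=48] avail[A=29 B=49 C=18 D=28 E=48] open={}
Step 5: reserve R3 A 1 -> on_hand[A=29 B=49 C=18 D=28 E=48] avail[A=28 B=49 C=18 D=28 E=48] open={R3}
Step 6: cancel R3 -> on_hand[A=29 B=49 C=18 D=28 E=48] avail[A=29 B=49 C=18 D=28 E=48] open={}
Step 7: reserve R4 B 6 -> on_hand[A=29 B=49 C=18 D=28 E=48] avail[A=29 B=43 C=18 D=28 E=48] open={R4}
Step 8: cancel R4 -> on_hand[A=29 B=49 C=18 D=28 E=48] avail[A=29 B=49 C=18 D=28 E=48] open={}
Step 9: reserve R5 E 4 -> on_hand[A=29 B=49 C=18 D=28 E=48] avail[A=29 B=49 C=18 D=28 E=44] open={R5}
Step 10: reserve R6 A 5 -> on_hand[A=29 B=49 C=18 D=28 E=48] avail[A=24 B=49 C=18 D=28 E=44] open={R5,R6}
Step 11: cancel R6 -> on_hand[A=29 B=49 C=18 D=28 E=48] avail[A=29 B=49 C=18 D=28 E=44] open={R5}
Step 12: commit R5 -> on_hand[A=29 B=49 C=18 D=28 E=44] avail[A=29 B=49 C=18 D=28 E=44] open={}
Step 13: reserve R7 A 6 -> on_hand[A=29 B=49 C=18 D=28 E=44] avail[A=23 B=49 C=18 D=28 E=44] open={R7}
Step 14: commit R7 -> on_hand[A=23 B=49 C=18 D=28 E=44] avail[A=23 B=49 C=18 D=28 E=44] open={}
Step 15: reserve R8 B 9 -> on_hand[A=23 B=49 C=18 D=28 E=44] avail[A=23 B=40 C=18 D=28 E=44] open={R8}
Step 16: commit R8 -> on_hand[A=23 B=40 C=18 D=28 E=44] avail[A=23 B=40 C=18 D=28 E=44] open={}
Step 17: reserve R9 C 9 -> on_hand[A=23 B=40 C=18 D=28 E=44] avail[A=23 B=40 C=9 D=28 E=44] open={R9}
Step 18: reserve R10 C 2 -> on_hand[A=23 B=40 C=18 D=28 E=44] avail[A=23 B=40 C=7 D=28 E=44] open={R10,R9}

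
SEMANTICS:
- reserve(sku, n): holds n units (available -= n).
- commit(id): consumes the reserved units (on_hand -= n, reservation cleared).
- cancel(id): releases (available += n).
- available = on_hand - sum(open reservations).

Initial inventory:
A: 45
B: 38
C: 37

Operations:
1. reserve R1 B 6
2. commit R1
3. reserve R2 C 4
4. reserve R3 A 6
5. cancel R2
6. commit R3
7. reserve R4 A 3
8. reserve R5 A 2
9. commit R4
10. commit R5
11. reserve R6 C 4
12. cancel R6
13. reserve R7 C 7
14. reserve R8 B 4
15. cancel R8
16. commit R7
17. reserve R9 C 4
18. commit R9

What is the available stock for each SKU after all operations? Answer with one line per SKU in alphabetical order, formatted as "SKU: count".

Step 1: reserve R1 B 6 -> on_hand[A=45 B=38 C=37] avail[A=45 B=32 C=37] open={R1}
Step 2: commit R1 -> on_hand[A=45 B=32 C=37] avail[A=45 B=32 C=37] open={}
Step 3: reserve R2 C 4 -> on_hand[A=45 B=32 C=37] avail[A=45 B=32 C=33] open={R2}
Step 4: reserve R3 A 6 -> on_hand[A=45 B=32 C=37] avail[A=39 B=32 C=33] open={R2,R3}
Step 5: cancel R2 -> on_hand[A=45 B=32 C=37] avail[A=39 B=32 C=37] open={R3}
Step 6: commit R3 -> on_hand[A=39 B=32 C=37] avail[A=39 B=32 C=37] open={}
Step 7: reserve R4 A 3 -> on_hand[A=39 B=32 C=37] avail[A=36 B=32 C=37] open={R4}
Step 8: reserve R5 A 2 -> on_hand[A=39 B=32 C=37] avail[A=34 B=32 C=37] open={R4,R5}
Step 9: commit R4 -> on_hand[A=36 B=32 C=37] avail[A=34 B=32 C=37] open={R5}
Step 10: commit R5 -> on_hand[A=34 B=32 C=37] avail[A=34 B=32 C=37] open={}
Step 11: reserve R6 C 4 -> on_hand[A=34 B=32 C=37] avail[A=34 B=32 C=33] open={R6}
Step 12: cancel R6 -> on_hand[A=34 B=32 C=37] avail[A=34 B=32 C=37] open={}
Step 13: reserve R7 C 7 -> on_hand[A=34 B=32 C=37] avail[A=34 B=32 C=30] open={R7}
Step 14: reserve R8 B 4 -> on_hand[A=34 B=32 C=37] avail[A=34 B=28 C=30] open={R7,R8}
Step 15: cancel R8 -> on_hand[A=34 B=32 C=37] avail[A=34 B=32 C=30] open={R7}
Step 16: commit R7 -> on_hand[A=34 B=32 C=30] avail[A=34 B=32 C=30] open={}
Step 17: reserve R9 C 4 -> on_hand[A=34 B=32 C=30] avail[A=34 B=32 C=26] open={R9}
Step 18: commit R9 -> on_hand[A=34 B=32 C=26] avail[A=34 B=32 C=26] open={}

Answer: A: 34
B: 32
C: 26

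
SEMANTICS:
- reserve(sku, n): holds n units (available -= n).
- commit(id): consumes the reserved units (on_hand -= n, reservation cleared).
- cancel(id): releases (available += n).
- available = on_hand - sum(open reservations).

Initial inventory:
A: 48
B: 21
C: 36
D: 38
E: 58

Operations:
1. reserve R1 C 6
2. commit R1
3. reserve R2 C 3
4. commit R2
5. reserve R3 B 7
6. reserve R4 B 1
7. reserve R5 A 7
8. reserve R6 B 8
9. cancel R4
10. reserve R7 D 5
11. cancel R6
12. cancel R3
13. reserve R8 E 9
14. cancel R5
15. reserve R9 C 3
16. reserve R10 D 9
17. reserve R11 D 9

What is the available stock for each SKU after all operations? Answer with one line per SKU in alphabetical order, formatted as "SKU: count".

Step 1: reserve R1 C 6 -> on_hand[A=48 B=21 C=36 D=38 E=58] avail[A=48 B=21 C=30 D=38 E=58] open={R1}
Step 2: commit R1 -> on_hand[A=48 B=21 C=30 D=38 E=58] avail[A=48 B=21 C=30 D=38 E=58] open={}
Step 3: reserve R2 C 3 -> on_hand[A=48 B=21 C=30 D=38 E=58] avail[A=48 B=21 C=27 D=38 E=58] open={R2}
Step 4: commit R2 -> on_hand[A=48 B=21 C=27 D=38 E=58] avail[A=48 B=21 C=27 D=38 E=58] open={}
Step 5: reserve R3 B 7 -> on_hand[A=48 B=21 C=27 D=38 E=58] avail[A=48 B=14 C=27 D=38 E=58] open={R3}
Step 6: reserve R4 B 1 -> on_hand[A=48 B=21 C=27 D=38 E=58] avail[A=48 B=13 C=27 D=38 E=58] open={R3,R4}
Step 7: reserve R5 A 7 -> on_hand[A=48 B=21 C=27 D=38 E=58] avail[A=41 B=13 C=27 D=38 E=58] open={R3,R4,R5}
Step 8: reserve R6 B 8 -> on_hand[A=48 B=21 C=27 D=38 E=58] avail[A=41 B=5 C=27 D=38 E=58] open={R3,R4,R5,R6}
Step 9: cancel R4 -> on_hand[A=48 B=21 C=27 D=38 E=58] avail[A=41 B=6 C=27 D=38 E=58] open={R3,R5,R6}
Step 10: reserve R7 D 5 -> on_hand[A=48 B=21 C=27 D=38 E=58] avail[A=41 B=6 C=27 D=33 E=58] open={R3,R5,R6,R7}
Step 11: cancel R6 -> on_hand[A=48 B=21 C=27 D=38 E=58] avail[A=41 B=14 C=27 D=33 E=58] open={R3,R5,R7}
Step 12: cancel R3 -> on_hand[A=48 B=21 C=27 D=38 E=58] avail[A=41 B=21 C=27 D=33 E=58] open={R5,R7}
Step 13: reserve R8 E 9 -> on_hand[A=48 B=21 C=27 D=38 E=58] avail[A=41 B=21 C=27 D=33 E=49] open={R5,R7,R8}
Step 14: cancel R5 -> on_hand[A=48 B=21 C=27 D=38 E=58] avail[A=48 B=21 C=27 D=33 E=49] open={R7,R8}
Step 15: reserve R9 C 3 -> on_hand[A=48 B=21 C=27 D=38 E=58] avail[A=48 B=21 C=24 D=33 E=49] open={R7,R8,R9}
Step 16: reserve R10 D 9 -> on_hand[A=48 B=21 C=27 D=38 E=58] avail[A=48 B=21 C=24 D=24 E=49] open={R10,R7,R8,R9}
Step 17: reserve R11 D 9 -> on_hand[A=48 B=21 C=27 D=38 E=58] avail[A=48 B=21 C=24 D=15 E=49] open={R10,R11,R7,R8,R9}

Answer: A: 48
B: 21
C: 24
D: 15
E: 49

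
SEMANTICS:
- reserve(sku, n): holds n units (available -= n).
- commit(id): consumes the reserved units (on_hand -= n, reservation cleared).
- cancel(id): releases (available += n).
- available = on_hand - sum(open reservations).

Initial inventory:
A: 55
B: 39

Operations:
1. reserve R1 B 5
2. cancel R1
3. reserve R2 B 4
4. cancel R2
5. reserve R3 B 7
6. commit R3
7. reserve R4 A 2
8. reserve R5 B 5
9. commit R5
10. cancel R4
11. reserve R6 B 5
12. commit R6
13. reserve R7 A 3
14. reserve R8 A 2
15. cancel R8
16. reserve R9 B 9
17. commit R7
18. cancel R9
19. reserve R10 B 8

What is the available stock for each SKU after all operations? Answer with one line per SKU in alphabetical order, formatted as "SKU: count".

Answer: A: 52
B: 14

Derivation:
Step 1: reserve R1 B 5 -> on_hand[A=55 B=39] avail[A=55 B=34] open={R1}
Step 2: cancel R1 -> on_hand[A=55 B=39] avail[A=55 B=39] open={}
Step 3: reserve R2 B 4 -> on_hand[A=55 B=39] avail[A=55 B=35] open={R2}
Step 4: cancel R2 -> on_hand[A=55 B=39] avail[A=55 B=39] open={}
Step 5: reserve R3 B 7 -> on_hand[A=55 B=39] avail[A=55 B=32] open={R3}
Step 6: commit R3 -> on_hand[A=55 B=32] avail[A=55 B=32] open={}
Step 7: reserve R4 A 2 -> on_hand[A=55 B=32] avail[A=53 B=32] open={R4}
Step 8: reserve R5 B 5 -> on_hand[A=55 B=32] avail[A=53 B=27] open={R4,R5}
Step 9: commit R5 -> on_hand[A=55 B=27] avail[A=53 B=27] open={R4}
Step 10: cancel R4 -> on_hand[A=55 B=27] avail[A=55 B=27] open={}
Step 11: reserve R6 B 5 -> on_hand[A=55 B=27] avail[A=55 B=22] open={R6}
Step 12: commit R6 -> on_hand[A=55 B=22] avail[A=55 B=22] open={}
Step 13: reserve R7 A 3 -> on_hand[A=55 B=22] avail[A=52 B=22] open={R7}
Step 14: reserve R8 A 2 -> on_hand[A=55 B=22] avail[A=50 B=22] open={R7,R8}
Step 15: cancel R8 -> on_hand[A=55 B=22] avail[A=52 B=22] open={R7}
Step 16: reserve R9 B 9 -> on_hand[A=55 B=22] avail[A=52 B=13] open={R7,R9}
Step 17: commit R7 -> on_hand[A=52 B=22] avail[A=52 B=13] open={R9}
Step 18: cancel R9 -> on_hand[A=52 B=22] avail[A=52 B=22] open={}
Step 19: reserve R10 B 8 -> on_hand[A=52 B=22] avail[A=52 B=14] open={R10}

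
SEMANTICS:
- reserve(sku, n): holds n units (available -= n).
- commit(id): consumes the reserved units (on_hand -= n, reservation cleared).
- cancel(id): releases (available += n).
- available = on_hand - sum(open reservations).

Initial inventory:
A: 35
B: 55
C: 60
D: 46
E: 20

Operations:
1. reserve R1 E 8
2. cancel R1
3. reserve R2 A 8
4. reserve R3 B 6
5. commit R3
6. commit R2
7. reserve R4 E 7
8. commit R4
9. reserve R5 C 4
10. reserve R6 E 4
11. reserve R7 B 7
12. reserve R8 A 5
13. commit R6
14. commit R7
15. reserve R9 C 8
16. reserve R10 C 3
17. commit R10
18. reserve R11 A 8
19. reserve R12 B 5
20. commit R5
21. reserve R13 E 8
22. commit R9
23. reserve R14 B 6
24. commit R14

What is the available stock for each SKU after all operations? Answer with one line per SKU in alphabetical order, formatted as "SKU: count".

Answer: A: 14
B: 31
C: 45
D: 46
E: 1

Derivation:
Step 1: reserve R1 E 8 -> on_hand[A=35 B=55 C=60 D=46 E=20] avail[A=35 B=55 C=60 D=46 E=12] open={R1}
Step 2: cancel R1 -> on_hand[A=35 B=55 C=60 D=46 E=20] avail[A=35 B=55 C=60 D=46 E=20] open={}
Step 3: reserve R2 A 8 -> on_hand[A=35 B=55 C=60 D=46 E=20] avail[A=27 B=55 C=60 D=46 E=20] open={R2}
Step 4: reserve R3 B 6 -> on_hand[A=35 B=55 C=60 D=46 E=20] avail[A=27 B=49 C=60 D=46 E=20] open={R2,R3}
Step 5: commit R3 -> on_hand[A=35 B=49 C=60 D=46 E=20] avail[A=27 B=49 C=60 D=46 E=20] open={R2}
Step 6: commit R2 -> on_hand[A=27 B=49 C=60 D=46 E=20] avail[A=27 B=49 C=60 D=46 E=20] open={}
Step 7: reserve R4 E 7 -> on_hand[A=27 B=49 C=60 D=46 E=20] avail[A=27 B=49 C=60 D=46 E=13] open={R4}
Step 8: commit R4 -> on_hand[A=27 B=49 C=60 D=46 E=13] avail[A=27 B=49 C=60 D=46 E=13] open={}
Step 9: reserve R5 C 4 -> on_hand[A=27 B=49 C=60 D=46 E=13] avail[A=27 B=49 C=56 D=46 E=13] open={R5}
Step 10: reserve R6 E 4 -> on_hand[A=27 B=49 C=60 D=46 E=13] avail[A=27 B=49 C=56 D=46 E=9] open={R5,R6}
Step 11: reserve R7 B 7 -> on_hand[A=27 B=49 C=60 D=46 E=13] avail[A=27 B=42 C=56 D=46 E=9] open={R5,R6,R7}
Step 12: reserve R8 A 5 -> on_hand[A=27 B=49 C=60 D=46 E=13] avail[A=22 B=42 C=56 D=46 E=9] open={R5,R6,R7,R8}
Step 13: commit R6 -> on_hand[A=27 B=49 C=60 D=46 E=9] avail[A=22 B=42 C=56 D=46 E=9] open={R5,R7,R8}
Step 14: commit R7 -> on_hand[A=27 B=42 C=60 D=46 E=9] avail[A=22 B=42 C=56 D=46 E=9] open={R5,R8}
Step 15: reserve R9 C 8 -> on_hand[A=27 B=42 C=60 D=46 E=9] avail[A=22 B=42 C=48 D=46 E=9] open={R5,R8,R9}
Step 16: reserve R10 C 3 -> on_hand[A=27 B=42 C=60 D=46 E=9] avail[A=22 B=42 C=45 D=46 E=9] open={R10,R5,R8,R9}
Step 17: commit R10 -> on_hand[A=27 B=42 C=57 D=46 E=9] avail[A=22 B=42 C=45 D=46 E=9] open={R5,R8,R9}
Step 18: reserve R11 A 8 -> on_hand[A=27 B=42 C=57 D=46 E=9] avail[A=14 B=42 C=45 D=46 E=9] open={R11,R5,R8,R9}
Step 19: reserve R12 B 5 -> on_hand[A=27 B=42 C=57 D=46 E=9] avail[A=14 B=37 C=45 D=46 E=9] open={R11,R12,R5,R8,R9}
Step 20: commit R5 -> on_hand[A=27 B=42 C=53 D=46 E=9] avail[A=14 B=37 C=45 D=46 E=9] open={R11,R12,R8,R9}
Step 21: reserve R13 E 8 -> on_hand[A=27 B=42 C=53 D=46 E=9] avail[A=14 B=37 C=45 D=46 E=1] open={R11,R12,R13,R8,R9}
Step 22: commit R9 -> on_hand[A=27 B=42 C=45 D=46 E=9] avail[A=14 B=37 C=45 D=46 E=1] open={R11,R12,R13,R8}
Step 23: reserve R14 B 6 -> on_hand[A=27 B=42 C=45 D=46 E=9] avail[A=14 B=31 C=45 D=46 E=1] open={R11,R12,R13,R14,R8}
Step 24: commit R14 -> on_hand[A=27 B=36 C=45 D=46 E=9] avail[A=14 B=31 C=45 D=46 E=1] open={R11,R12,R13,R8}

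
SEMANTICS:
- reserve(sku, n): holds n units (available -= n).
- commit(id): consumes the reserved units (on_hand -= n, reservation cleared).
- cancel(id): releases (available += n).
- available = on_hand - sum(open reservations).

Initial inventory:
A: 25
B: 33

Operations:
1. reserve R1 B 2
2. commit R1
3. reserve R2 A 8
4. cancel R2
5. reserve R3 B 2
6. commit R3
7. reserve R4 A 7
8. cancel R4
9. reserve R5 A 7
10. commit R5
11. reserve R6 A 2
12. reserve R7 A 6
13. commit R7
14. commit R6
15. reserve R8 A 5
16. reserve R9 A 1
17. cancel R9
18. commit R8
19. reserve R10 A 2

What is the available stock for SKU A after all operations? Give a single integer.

Answer: 3

Derivation:
Step 1: reserve R1 B 2 -> on_hand[A=25 B=33] avail[A=25 B=31] open={R1}
Step 2: commit R1 -> on_hand[A=25 B=31] avail[A=25 B=31] open={}
Step 3: reserve R2 A 8 -> on_hand[A=25 B=31] avail[A=17 B=31] open={R2}
Step 4: cancel R2 -> on_hand[A=25 B=31] avail[A=25 B=31] open={}
Step 5: reserve R3 B 2 -> on_hand[A=25 B=31] avail[A=25 B=29] open={R3}
Step 6: commit R3 -> on_hand[A=25 B=29] avail[A=25 B=29] open={}
Step 7: reserve R4 A 7 -> on_hand[A=25 B=29] avail[A=18 B=29] open={R4}
Step 8: cancel R4 -> on_hand[A=25 B=29] avail[A=25 B=29] open={}
Step 9: reserve R5 A 7 -> on_hand[A=25 B=29] avail[A=18 B=29] open={R5}
Step 10: commit R5 -> on_hand[A=18 B=29] avail[A=18 B=29] open={}
Step 11: reserve R6 A 2 -> on_hand[A=18 B=29] avail[A=16 B=29] open={R6}
Step 12: reserve R7 A 6 -> on_hand[A=18 B=29] avail[A=10 B=29] open={R6,R7}
Step 13: commit R7 -> on_hand[A=12 B=29] avail[A=10 B=29] open={R6}
Step 14: commit R6 -> on_hand[A=10 B=29] avail[A=10 B=29] open={}
Step 15: reserve R8 A 5 -> on_hand[A=10 B=29] avail[A=5 B=29] open={R8}
Step 16: reserve R9 A 1 -> on_hand[A=10 B=29] avail[A=4 B=29] open={R8,R9}
Step 17: cancel R9 -> on_hand[A=10 B=29] avail[A=5 B=29] open={R8}
Step 18: commit R8 -> on_hand[A=5 B=29] avail[A=5 B=29] open={}
Step 19: reserve R10 A 2 -> on_hand[A=5 B=29] avail[A=3 B=29] open={R10}
Final available[A] = 3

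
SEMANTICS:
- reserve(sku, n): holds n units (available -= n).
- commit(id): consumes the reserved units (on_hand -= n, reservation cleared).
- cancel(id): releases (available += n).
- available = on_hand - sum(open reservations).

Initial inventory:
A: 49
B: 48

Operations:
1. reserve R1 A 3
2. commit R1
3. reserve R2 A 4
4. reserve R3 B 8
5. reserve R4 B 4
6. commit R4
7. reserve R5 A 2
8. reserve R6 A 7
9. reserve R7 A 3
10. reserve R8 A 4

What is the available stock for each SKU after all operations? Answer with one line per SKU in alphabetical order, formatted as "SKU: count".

Answer: A: 26
B: 36

Derivation:
Step 1: reserve R1 A 3 -> on_hand[A=49 B=48] avail[A=46 B=48] open={R1}
Step 2: commit R1 -> on_hand[A=46 B=48] avail[A=46 B=48] open={}
Step 3: reserve R2 A 4 -> on_hand[A=46 B=48] avail[A=42 B=48] open={R2}
Step 4: reserve R3 B 8 -> on_hand[A=46 B=48] avail[A=42 B=40] open={R2,R3}
Step 5: reserve R4 B 4 -> on_hand[A=46 B=48] avail[A=42 B=36] open={R2,R3,R4}
Step 6: commit R4 -> on_hand[A=46 B=44] avail[A=42 B=36] open={R2,R3}
Step 7: reserve R5 A 2 -> on_hand[A=46 B=44] avail[A=40 B=36] open={R2,R3,R5}
Step 8: reserve R6 A 7 -> on_hand[A=46 B=44] avail[A=33 B=36] open={R2,R3,R5,R6}
Step 9: reserve R7 A 3 -> on_hand[A=46 B=44] avail[A=30 B=36] open={R2,R3,R5,R6,R7}
Step 10: reserve R8 A 4 -> on_hand[A=46 B=44] avail[A=26 B=36] open={R2,R3,R5,R6,R7,R8}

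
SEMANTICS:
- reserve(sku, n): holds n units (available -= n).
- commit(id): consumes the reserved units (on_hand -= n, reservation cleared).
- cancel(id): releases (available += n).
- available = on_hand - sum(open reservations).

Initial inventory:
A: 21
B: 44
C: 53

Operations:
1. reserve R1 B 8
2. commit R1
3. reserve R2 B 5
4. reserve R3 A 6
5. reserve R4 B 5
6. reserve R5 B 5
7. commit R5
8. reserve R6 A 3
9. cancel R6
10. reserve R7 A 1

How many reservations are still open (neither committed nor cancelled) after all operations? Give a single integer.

Answer: 4

Derivation:
Step 1: reserve R1 B 8 -> on_hand[A=21 B=44 C=53] avail[A=21 B=36 C=53] open={R1}
Step 2: commit R1 -> on_hand[A=21 B=36 C=53] avail[A=21 B=36 C=53] open={}
Step 3: reserve R2 B 5 -> on_hand[A=21 B=36 C=53] avail[A=21 B=31 C=53] open={R2}
Step 4: reserve R3 A 6 -> on_hand[A=21 B=36 C=53] avail[A=15 B=31 C=53] open={R2,R3}
Step 5: reserve R4 B 5 -> on_hand[A=21 B=36 C=53] avail[A=15 B=26 C=53] open={R2,R3,R4}
Step 6: reserve R5 B 5 -> on_hand[A=21 B=36 C=53] avail[A=15 B=21 C=53] open={R2,R3,R4,R5}
Step 7: commit R5 -> on_hand[A=21 B=31 C=53] avail[A=15 B=21 C=53] open={R2,R3,R4}
Step 8: reserve R6 A 3 -> on_hand[A=21 B=31 C=53] avail[A=12 B=21 C=53] open={R2,R3,R4,R6}
Step 9: cancel R6 -> on_hand[A=21 B=31 C=53] avail[A=15 B=21 C=53] open={R2,R3,R4}
Step 10: reserve R7 A 1 -> on_hand[A=21 B=31 C=53] avail[A=14 B=21 C=53] open={R2,R3,R4,R7}
Open reservations: ['R2', 'R3', 'R4', 'R7'] -> 4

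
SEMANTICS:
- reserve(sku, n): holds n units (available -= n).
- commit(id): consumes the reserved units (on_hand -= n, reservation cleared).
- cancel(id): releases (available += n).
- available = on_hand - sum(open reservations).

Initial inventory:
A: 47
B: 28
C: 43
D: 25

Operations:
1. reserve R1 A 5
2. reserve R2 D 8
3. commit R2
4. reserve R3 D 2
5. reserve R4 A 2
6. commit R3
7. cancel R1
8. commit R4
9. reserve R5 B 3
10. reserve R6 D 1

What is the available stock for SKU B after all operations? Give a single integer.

Answer: 25

Derivation:
Step 1: reserve R1 A 5 -> on_hand[A=47 B=28 C=43 D=25] avail[A=42 B=28 C=43 D=25] open={R1}
Step 2: reserve R2 D 8 -> on_hand[A=47 B=28 C=43 D=25] avail[A=42 B=28 C=43 D=17] open={R1,R2}
Step 3: commit R2 -> on_hand[A=47 B=28 C=43 D=17] avail[A=42 B=28 C=43 D=17] open={R1}
Step 4: reserve R3 D 2 -> on_hand[A=47 B=28 C=43 D=17] avail[A=42 B=28 C=43 D=15] open={R1,R3}
Step 5: reserve R4 A 2 -> on_hand[A=47 B=28 C=43 D=17] avail[A=40 B=28 C=43 D=15] open={R1,R3,R4}
Step 6: commit R3 -> on_hand[A=47 B=28 C=43 D=15] avail[A=40 B=28 C=43 D=15] open={R1,R4}
Step 7: cancel R1 -> on_hand[A=47 B=28 C=43 D=15] avail[A=45 B=28 C=43 D=15] open={R4}
Step 8: commit R4 -> on_hand[A=45 B=28 C=43 D=15] avail[A=45 B=28 C=43 D=15] open={}
Step 9: reserve R5 B 3 -> on_hand[A=45 B=28 C=43 D=15] avail[A=45 B=25 C=43 D=15] open={R5}
Step 10: reserve R6 D 1 -> on_hand[A=45 B=28 C=43 D=15] avail[A=45 B=25 C=43 D=14] open={R5,R6}
Final available[B] = 25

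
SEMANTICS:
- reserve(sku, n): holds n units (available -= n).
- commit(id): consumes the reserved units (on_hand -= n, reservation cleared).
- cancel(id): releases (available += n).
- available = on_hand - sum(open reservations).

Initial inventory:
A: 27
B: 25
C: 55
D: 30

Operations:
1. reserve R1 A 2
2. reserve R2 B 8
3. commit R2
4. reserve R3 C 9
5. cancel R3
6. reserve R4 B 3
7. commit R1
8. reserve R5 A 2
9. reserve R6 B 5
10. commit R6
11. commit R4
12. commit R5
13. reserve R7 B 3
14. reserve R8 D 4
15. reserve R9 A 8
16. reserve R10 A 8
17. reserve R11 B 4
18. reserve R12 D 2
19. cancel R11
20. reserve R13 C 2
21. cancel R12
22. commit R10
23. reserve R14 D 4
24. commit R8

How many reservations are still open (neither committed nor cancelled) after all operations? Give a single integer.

Step 1: reserve R1 A 2 -> on_hand[A=27 B=25 C=55 D=30] avail[A=25 B=25 C=55 D=30] open={R1}
Step 2: reserve R2 B 8 -> on_hand[A=27 B=25 C=55 D=30] avail[A=25 B=17 C=55 D=30] open={R1,R2}
Step 3: commit R2 -> on_hand[A=27 B=17 C=55 D=30] avail[A=25 B=17 C=55 D=30] open={R1}
Step 4: reserve R3 C 9 -> on_hand[A=27 B=17 C=55 D=30] avail[A=25 B=17 C=46 D=30] open={R1,R3}
Step 5: cancel R3 -> on_hand[A=27 B=17 C=55 D=30] avail[A=25 B=17 C=55 D=30] open={R1}
Step 6: reserve R4 B 3 -> on_hand[A=27 B=17 C=55 D=30] avail[A=25 B=14 C=55 D=30] open={R1,R4}
Step 7: commit R1 -> on_hand[A=25 B=17 C=55 D=30] avail[A=25 B=14 C=55 D=30] open={R4}
Step 8: reserve R5 A 2 -> on_hand[A=25 B=17 C=55 D=30] avail[A=23 B=14 C=55 D=30] open={R4,R5}
Step 9: reserve R6 B 5 -> on_hand[A=25 B=17 C=55 D=30] avail[A=23 B=9 C=55 D=30] open={R4,R5,R6}
Step 10: commit R6 -> on_hand[A=25 B=12 C=55 D=30] avail[A=23 B=9 C=55 D=30] open={R4,R5}
Step 11: commit R4 -> on_hand[A=25 B=9 C=55 D=30] avail[A=23 B=9 C=55 D=30] open={R5}
Step 12: commit R5 -> on_hand[A=23 B=9 C=55 D=30] avail[A=23 B=9 C=55 D=30] open={}
Step 13: reserve R7 B 3 -> on_hand[A=23 B=9 C=55 D=30] avail[A=23 B=6 C=55 D=30] open={R7}
Step 14: reserve R8 D 4 -> on_hand[A=23 B=9 C=55 D=30] avail[A=23 B=6 C=55 D=26] open={R7,R8}
Step 15: reserve R9 A 8 -> on_hand[A=23 B=9 C=55 D=30] avail[A=15 B=6 C=55 D=26] open={R7,R8,R9}
Step 16: reserve R10 A 8 -> on_hand[A=23 B=9 C=55 D=30] avail[A=7 B=6 C=55 D=26] open={R10,R7,R8,R9}
Step 17: reserve R11 B 4 -> on_hand[A=23 B=9 C=55 D=30] avail[A=7 B=2 C=55 D=26] open={R10,R11,R7,R8,R9}
Step 18: reserve R12 D 2 -> on_hand[A=23 B=9 C=55 D=30] avail[A=7 B=2 C=55 D=24] open={R10,R11,R12,R7,R8,R9}
Step 19: cancel R11 -> on_hand[A=23 B=9 C=55 D=30] avail[A=7 B=6 C=55 D=24] open={R10,R12,R7,R8,R9}
Step 20: reserve R13 C 2 -> on_hand[A=23 B=9 C=55 D=30] avail[A=7 B=6 C=53 D=24] open={R10,R12,R13,R7,R8,R9}
Step 21: cancel R12 -> on_hand[A=23 B=9 C=55 D=30] avail[A=7 B=6 C=53 D=26] open={R10,R13,R7,R8,R9}
Step 22: commit R10 -> on_hand[A=15 B=9 C=55 D=30] avail[A=7 B=6 C=53 D=26] open={R13,R7,R8,R9}
Step 23: reserve R14 D 4 -> on_hand[A=15 B=9 C=55 D=30] avail[A=7 B=6 C=53 D=22] open={R13,R14,R7,R8,R9}
Step 24: commit R8 -> on_hand[A=15 B=9 C=55 D=26] avail[A=7 B=6 C=53 D=22] open={R13,R14,R7,R9}
Open reservations: ['R13', 'R14', 'R7', 'R9'] -> 4

Answer: 4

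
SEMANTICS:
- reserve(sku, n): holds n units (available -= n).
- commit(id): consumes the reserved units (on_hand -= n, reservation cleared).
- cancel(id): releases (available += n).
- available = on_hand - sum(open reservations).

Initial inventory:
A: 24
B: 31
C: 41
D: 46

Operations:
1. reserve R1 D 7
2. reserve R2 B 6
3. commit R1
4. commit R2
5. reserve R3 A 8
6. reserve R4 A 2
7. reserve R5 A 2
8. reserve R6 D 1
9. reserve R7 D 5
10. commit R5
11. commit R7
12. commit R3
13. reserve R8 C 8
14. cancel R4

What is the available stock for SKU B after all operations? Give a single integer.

Step 1: reserve R1 D 7 -> on_hand[A=24 B=31 C=41 D=46] avail[A=24 B=31 C=41 D=39] open={R1}
Step 2: reserve R2 B 6 -> on_hand[A=24 B=31 C=41 D=46] avail[A=24 B=25 C=41 D=39] open={R1,R2}
Step 3: commit R1 -> on_hand[A=24 B=31 C=41 D=39] avail[A=24 B=25 C=41 D=39] open={R2}
Step 4: commit R2 -> on_hand[A=24 B=25 C=41 D=39] avail[A=24 B=25 C=41 D=39] open={}
Step 5: reserve R3 A 8 -> on_hand[A=24 B=25 C=41 D=39] avail[A=16 B=25 C=41 D=39] open={R3}
Step 6: reserve R4 A 2 -> on_hand[A=24 B=25 C=41 D=39] avail[A=14 B=25 C=41 D=39] open={R3,R4}
Step 7: reserve R5 A 2 -> on_hand[A=24 B=25 C=41 D=39] avail[A=12 B=25 C=41 D=39] open={R3,R4,R5}
Step 8: reserve R6 D 1 -> on_hand[A=24 B=25 C=41 D=39] avail[A=12 B=25 C=41 D=38] open={R3,R4,R5,R6}
Step 9: reserve R7 D 5 -> on_hand[A=24 B=25 C=41 D=39] avail[A=12 B=25 C=41 D=33] open={R3,R4,R5,R6,R7}
Step 10: commit R5 -> on_hand[A=22 B=25 C=41 D=39] avail[A=12 B=25 C=41 D=33] open={R3,R4,R6,R7}
Step 11: commit R7 -> on_hand[A=22 B=25 C=41 D=34] avail[A=12 B=25 C=41 D=33] open={R3,R4,R6}
Step 12: commit R3 -> on_hand[A=14 B=25 C=41 D=34] avail[A=12 B=25 C=41 D=33] open={R4,R6}
Step 13: reserve R8 C 8 -> on_hand[A=14 B=25 C=41 D=34] avail[A=12 B=25 C=33 D=33] open={R4,R6,R8}
Step 14: cancel R4 -> on_hand[A=14 B=25 C=41 D=34] avail[A=14 B=25 C=33 D=33] open={R6,R8}
Final available[B] = 25

Answer: 25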